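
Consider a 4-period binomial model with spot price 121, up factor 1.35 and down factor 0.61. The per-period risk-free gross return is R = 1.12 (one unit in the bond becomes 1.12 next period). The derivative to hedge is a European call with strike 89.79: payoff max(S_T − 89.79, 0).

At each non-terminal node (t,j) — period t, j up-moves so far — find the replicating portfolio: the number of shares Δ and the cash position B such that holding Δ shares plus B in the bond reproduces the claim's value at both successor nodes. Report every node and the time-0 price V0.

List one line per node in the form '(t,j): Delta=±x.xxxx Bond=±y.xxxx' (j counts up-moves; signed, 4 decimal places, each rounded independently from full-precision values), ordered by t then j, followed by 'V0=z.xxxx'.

The replicating-portfolio and risk-neutral prices coincide; use p* = (1.12−0.61)/(1.35−0.61) = 0.6892 for the latter.
At expiry t=4: V(4,0)=0.0000, V(4,1)=0.0000, V(4,2)=0.0000, V(4,3)=91.8103, V(4,4)=312.1123
(3,0): S=27.4647. Δ = (V_up−V_dn)/(S_up−S_dn) = (0.0000−0.0000)/(37.0773−16.7535) = 0.0000. V = [p*·0.0000 + (1−p*)·0.0000]/1.12 = 0.0000. B = V − Δ·S = 0.0000.
(3,1): S=60.7825. Δ = (V_up−V_dn)/(S_up−S_dn) = (0.0000−0.0000)/(82.0564−37.0773) = 0.0000. V = [p*·0.0000 + (1−p*)·0.0000]/1.12 = 0.0000. B = V − Δ·S = 0.0000.
(3,2): S=134.5187. Δ = (V_up−V_dn)/(S_up−S_dn) = (91.8103−0.0000)/(181.6003−82.0564) = 0.9223. V = [p*·91.8103 + (1−p*)·0.0000]/1.12 = 56.4952. B = V − Δ·S = -67.5727.
(3,3): S=297.7054. Δ = (V_up−V_dn)/(S_up−S_dn) = (312.1123−91.8103)/(401.9023−181.6003) = 1.0000. V = [p*·312.1123 + (1−p*)·91.8103]/1.12 = 217.5357. B = V − Δ·S = -80.1696.
(2,0): S=45.0241. Δ = (V_up−V_dn)/(S_up−S_dn) = (0.0000−0.0000)/(60.7825−27.4647) = 0.0000. V = [p*·0.0000 + (1−p*)·0.0000]/1.12 = 0.0000. B = V − Δ·S = 0.0000.
(2,1): S=99.6435. Δ = (V_up−V_dn)/(S_up−S_dn) = (56.4952−0.0000)/(134.5187−60.7825) = 0.7662. V = [p*·56.4952 + (1−p*)·0.0000]/1.12 = 34.7642. B = V − Δ·S = -41.5807.
(2,2): S=220.5225. Δ = (V_up−V_dn)/(S_up−S_dn) = (217.5357−56.4952)/(297.7054−134.5187) = 0.9868. V = [p*·217.5357 + (1−p*)·56.4952]/1.12 = 149.5380. B = V − Δ·S = -68.0843.
(1,0): S=73.8100. Δ = (V_up−V_dn)/(S_up−S_dn) = (34.7642−0.0000)/(99.6435−45.0241) = 0.6365. V = [p*·34.7642 + (1−p*)·0.0000]/1.12 = 21.3921. B = V − Δ·S = -25.5866.
(1,1): S=163.3500. Δ = (V_up−V_dn)/(S_up−S_dn) = (149.5380−34.7642)/(220.5225−99.6435) = 0.9495. V = [p*·149.5380 + (1−p*)·34.7642]/1.12 = 101.6653. B = V − Δ·S = -53.4345.
(0,0): S=121.0000. Δ = (V_up−V_dn)/(S_up−S_dn) = (101.6653−21.3921)/(163.3500−73.8100) = 0.8965. V = [p*·101.6653 + (1−p*)·21.3921]/1.12 = 68.4960. B = V − Δ·S = -39.9813.
Root portfolio cost Δ·121+B reproduces V0=68.4960.

(0,0): Delta=0.8965 Bond=-39.9813
(1,0): Delta=0.6365 Bond=-25.5866
(1,1): Delta=0.9495 Bond=-53.4345
(2,0): Delta=0.0000 Bond=0.0000
(2,1): Delta=0.7662 Bond=-41.5807
(2,2): Delta=0.9868 Bond=-68.0843
(3,0): Delta=0.0000 Bond=0.0000
(3,1): Delta=0.0000 Bond=0.0000
(3,2): Delta=0.9223 Bond=-67.5727
(3,3): Delta=1.0000 Bond=-80.1696
V0=68.4960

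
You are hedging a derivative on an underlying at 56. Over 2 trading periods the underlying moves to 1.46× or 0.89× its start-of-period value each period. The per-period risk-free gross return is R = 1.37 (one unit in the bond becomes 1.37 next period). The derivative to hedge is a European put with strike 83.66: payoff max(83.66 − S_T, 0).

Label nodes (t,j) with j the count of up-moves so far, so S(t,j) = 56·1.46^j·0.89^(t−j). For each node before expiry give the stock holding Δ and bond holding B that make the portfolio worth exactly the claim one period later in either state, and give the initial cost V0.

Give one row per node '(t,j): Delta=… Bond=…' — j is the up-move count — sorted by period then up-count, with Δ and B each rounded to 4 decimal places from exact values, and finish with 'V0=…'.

Since d<R<u, set p* = (R−d)/(u−d) = 0.8421; price each node as the discounted p*-expectation of its children.
Payoff layer (t=2): V(2,0)=39.3024, V(2,1)=10.8936, V(2,2)=0.0000
(1,0): S=49.8400. Δ = (V_up−V_dn)/(S_up−S_dn) = (10.8936−39.3024)/(72.7664−44.3576) = -1.0000. V = [p*·10.8936 + (1−p*)·39.3024]/1.37 = 11.2257. B = V − Δ·S = 61.0657.
(1,1): S=81.7600. Δ = (V_up−V_dn)/(S_up−S_dn) = (0.0000−10.8936)/(119.3696−72.7664) = -0.2338. V = [p*·0.0000 + (1−p*)·10.8936]/1.37 = 1.2555. B = V − Δ·S = 20.3671.
(0,0): S=56.0000. Δ = (V_up−V_dn)/(S_up−S_dn) = (1.2555−11.2257)/(81.7600−49.8400) = -0.3123. V = [p*·1.2555 + (1−p*)·11.2257]/1.37 = 2.0655. B = V − Δ·S = 19.5571.
The time-0 hedge costs 2.0655, which is the no-arbitrage price.

(0,0): Delta=-0.3123 Bond=19.5571
(1,0): Delta=-1.0000 Bond=61.0657
(1,1): Delta=-0.2338 Bond=20.3671
V0=2.0655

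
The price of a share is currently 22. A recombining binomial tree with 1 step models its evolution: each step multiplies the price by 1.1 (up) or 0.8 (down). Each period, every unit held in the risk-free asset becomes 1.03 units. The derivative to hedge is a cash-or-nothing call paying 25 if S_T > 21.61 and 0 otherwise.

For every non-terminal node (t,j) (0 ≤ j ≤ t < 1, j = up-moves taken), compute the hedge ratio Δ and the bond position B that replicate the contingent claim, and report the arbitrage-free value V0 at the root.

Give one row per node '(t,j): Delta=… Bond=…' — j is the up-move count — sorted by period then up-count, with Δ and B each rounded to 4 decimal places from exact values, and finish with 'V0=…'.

Under the risk-neutral measure, an up-move has probability p* = (R−d)/(u−d) = 0.7667 and values discount at R = 1.03.
Terminal values V(1,·): V(1,0)=0.0000, V(1,1)=25.0000
  t=0,j=0: stock 22.0000 → up 24.2000 (V=25.0000), down 17.6000 (V=0.0000). Price 18.6084; hedge Δ=3.7879, bond B=-64.7249.
Root portfolio cost Δ·22+B reproduces V0=18.6084.

(0,0): Delta=3.7879 Bond=-64.7249
V0=18.6084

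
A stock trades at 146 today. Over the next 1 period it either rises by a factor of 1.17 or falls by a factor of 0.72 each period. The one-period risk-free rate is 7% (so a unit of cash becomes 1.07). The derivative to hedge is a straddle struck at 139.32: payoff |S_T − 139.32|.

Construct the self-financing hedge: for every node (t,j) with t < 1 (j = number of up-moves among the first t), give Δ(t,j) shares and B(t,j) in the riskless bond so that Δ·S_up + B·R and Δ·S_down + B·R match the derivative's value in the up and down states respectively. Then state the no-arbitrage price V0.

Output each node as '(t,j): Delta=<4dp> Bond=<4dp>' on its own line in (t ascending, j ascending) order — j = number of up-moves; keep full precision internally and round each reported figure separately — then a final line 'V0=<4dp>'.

Risk-neutral probability p* = (R−d)/(u−d) = (1.07−0.72)/(1.17−0.72) = 0.7778.
Terminal values V(1,·): V(1,0)=34.2000, V(1,1)=31.5000
(0,0): S=146.0000. Δ = (V_up−V_dn)/(S_up−S_dn) = (31.5000−34.2000)/(170.8200−105.1200) = -0.0411. V = [p*·31.5000 + (1−p*)·34.2000]/1.07 = 30.0000. B = V − Δ·S = 36.0000.
Self-financing check: at every node Δ·S+B equals the discounted successor values.

(0,0): Delta=-0.0411 Bond=36.0000
V0=30.0000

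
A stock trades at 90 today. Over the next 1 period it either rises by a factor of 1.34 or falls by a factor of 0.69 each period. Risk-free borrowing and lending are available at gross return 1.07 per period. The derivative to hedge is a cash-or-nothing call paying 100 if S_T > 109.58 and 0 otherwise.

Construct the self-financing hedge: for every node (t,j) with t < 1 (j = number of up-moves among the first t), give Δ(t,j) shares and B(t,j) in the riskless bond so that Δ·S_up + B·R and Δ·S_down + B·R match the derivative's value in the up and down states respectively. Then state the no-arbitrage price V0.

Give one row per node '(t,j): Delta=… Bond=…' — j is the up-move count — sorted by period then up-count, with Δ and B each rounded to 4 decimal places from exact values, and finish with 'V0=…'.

Under the risk-neutral measure, an up-move has probability p* = (R−d)/(u−d) = 0.5846 and values discount at R = 1.07.
Terminal values V(1,·): V(1,0)=0.0000, V(1,1)=100.0000
(0,0): S=90.0000. Δ = (V_up−V_dn)/(S_up−S_dn) = (100.0000−0.0000)/(120.6000−62.1000) = 1.7094. V = [p*·100.0000 + (1−p*)·0.0000]/1.07 = 54.6370. B = V − Δ·S = -99.2092.
Root portfolio cost Δ·90+B reproduces V0=54.6370.

(0,0): Delta=1.7094 Bond=-99.2092
V0=54.6370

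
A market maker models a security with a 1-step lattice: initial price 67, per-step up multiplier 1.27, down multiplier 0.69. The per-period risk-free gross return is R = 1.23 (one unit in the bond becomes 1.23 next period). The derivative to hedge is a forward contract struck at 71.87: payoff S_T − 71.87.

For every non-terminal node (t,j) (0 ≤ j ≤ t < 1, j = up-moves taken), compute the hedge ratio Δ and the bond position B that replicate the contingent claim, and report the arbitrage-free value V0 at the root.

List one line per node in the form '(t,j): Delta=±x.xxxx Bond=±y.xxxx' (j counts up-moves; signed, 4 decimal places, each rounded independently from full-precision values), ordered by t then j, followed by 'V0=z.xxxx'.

(0,0): Delta=1.0000 Bond=-58.4309
V0=8.5691

Under the risk-neutral measure, an up-move has probability p* = (R−d)/(u−d) = 0.9310 and values discount at R = 1.23.
Payoff layer (t=1): V(1,0)=-25.6400, V(1,1)=13.2200
  t=0,j=0: stock 67.0000 → up 85.0900 (V=13.2200), down 46.2300 (V=-25.6400). Price 8.5691; hedge Δ=1.0000, bond B=-58.4309.
Check: Δ(0,0)·S0 + B(0,0) = 8.5691 = V0.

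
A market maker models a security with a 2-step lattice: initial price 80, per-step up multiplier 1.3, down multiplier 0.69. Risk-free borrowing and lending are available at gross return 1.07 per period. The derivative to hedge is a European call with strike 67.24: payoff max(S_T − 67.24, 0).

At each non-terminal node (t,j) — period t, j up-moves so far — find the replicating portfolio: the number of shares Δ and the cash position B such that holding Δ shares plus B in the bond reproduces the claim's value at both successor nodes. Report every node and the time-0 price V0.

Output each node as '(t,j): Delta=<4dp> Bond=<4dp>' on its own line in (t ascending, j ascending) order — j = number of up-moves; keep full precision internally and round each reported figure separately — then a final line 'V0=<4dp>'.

Since d<R<u, set p* = (R−d)/(u−d) = 0.6230; price each node as the discounted p*-expectation of its children.
Terminal values V(2,·): V(2,0)=0.0000, V(2,1)=4.5200, V(2,2)=67.9600
(1,0): S=55.2000. Δ = (V_up−V_dn)/(S_up−S_dn) = (4.5200−0.0000)/(71.7600−38.0880) = 0.1342. V = [p*·4.5200 + (1−p*)·0.0000]/1.07 = 2.6315. B = V − Δ·S = -4.7783.
(1,1): S=104.0000. Δ = (V_up−V_dn)/(S_up−S_dn) = (67.9600−4.5200)/(135.2000−71.7600) = 1.0000. V = [p*·67.9600 + (1−p*)·4.5200]/1.07 = 41.1589. B = V − Δ·S = -62.8411.
(0,0): S=80.0000. Δ = (V_up−V_dn)/(S_up−S_dn) = (41.1589−2.6315)/(104.0000−55.2000) = 0.7895. V = [p*·41.1589 + (1−p*)·2.6315]/1.07 = 24.8899. B = V − Δ·S = -38.2697.
Self-financing check: at every node Δ·S+B equals the discounted successor values.

(0,0): Delta=0.7895 Bond=-38.2697
(1,0): Delta=0.1342 Bond=-4.7783
(1,1): Delta=1.0000 Bond=-62.8411
V0=24.8899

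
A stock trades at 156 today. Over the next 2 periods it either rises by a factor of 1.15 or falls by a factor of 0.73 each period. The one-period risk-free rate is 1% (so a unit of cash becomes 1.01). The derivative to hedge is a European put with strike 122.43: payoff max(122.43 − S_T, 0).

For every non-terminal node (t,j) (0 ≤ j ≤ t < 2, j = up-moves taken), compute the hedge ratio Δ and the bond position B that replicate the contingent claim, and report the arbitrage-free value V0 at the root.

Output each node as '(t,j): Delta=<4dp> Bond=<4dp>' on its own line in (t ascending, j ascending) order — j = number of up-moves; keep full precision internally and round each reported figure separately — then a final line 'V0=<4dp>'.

Under the risk-neutral measure, an up-move has probability p* = (R−d)/(u−d) = 0.6667 and values discount at R = 1.01.
Terminal payoffs: V(2,0)=39.2976, V(2,1)=0.0000, V(2,2)=0.0000
  t=1,j=0: stock 113.8800 → up 130.9620 (V=0.0000), down 83.1324 (V=39.2976). Price 12.9695; hedge Δ=-0.8216, bond B=106.5352.
  t=1,j=1: stock 179.4000 → up 206.3100 (V=0.0000), down 130.9620 (V=0.0000). Price 0.0000; hedge Δ=0.0000, bond B=0.0000.
  t=0,j=0: stock 156.0000 → up 179.4000 (V=0.0000), down 113.8800 (V=12.9695). Price 4.2804; hedge Δ=-0.1979, bond B=35.1601.
Self-financing check: at every node Δ·S+B equals the discounted successor values.

(0,0): Delta=-0.1979 Bond=35.1601
(1,0): Delta=-0.8216 Bond=106.5352
(1,1): Delta=0.0000 Bond=0.0000
V0=4.2804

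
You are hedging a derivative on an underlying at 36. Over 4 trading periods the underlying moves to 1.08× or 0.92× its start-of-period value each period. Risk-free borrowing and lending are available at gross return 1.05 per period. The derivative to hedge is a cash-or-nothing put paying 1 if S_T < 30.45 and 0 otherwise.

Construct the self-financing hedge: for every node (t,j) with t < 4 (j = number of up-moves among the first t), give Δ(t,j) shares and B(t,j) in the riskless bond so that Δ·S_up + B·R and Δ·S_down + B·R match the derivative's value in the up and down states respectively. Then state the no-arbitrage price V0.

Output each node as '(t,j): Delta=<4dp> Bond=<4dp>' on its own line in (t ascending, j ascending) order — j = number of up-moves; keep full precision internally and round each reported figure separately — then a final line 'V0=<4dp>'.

(0,0): Delta=-0.0129 Bond=0.4813
(1,0): Delta=-0.0522 Bond=1.8070
(1,1): Delta=-0.0051 Bond=0.2050
(2,0): Delta=-0.1587 Bond=5.1446
(2,1): Delta=-0.0312 Bond=1.1480
(2,2): Delta=0.0000 Bond=0.0000
(3,0): Delta=0.0000 Bond=0.9524
(3,1): Delta=-0.1899 Bond=6.4286
(3,2): Delta=0.0000 Bond=0.0000
(3,3): Delta=0.0000 Bond=0.0000
V0=0.0186

Risk-neutral probability p* = (R−d)/(u−d) = (1.05−0.92)/(1.08−0.92) = 0.8125.
Terminal payoffs: V(4,0)=1.0000, V(4,1)=1.0000, V(4,2)=0.0000, V(4,3)=0.0000, V(4,4)=0.0000
Node (3,0) S=28.0328: V=(p*·1.0000+(1−p*)·1.0000)/1.05=0.9524; Δ=(1.0000−1.0000)/(30.2754−25.7901)=0.0000; B=V−Δ·S=0.9524
Node (3,1) S=32.9080: V=(p*·0.0000+(1−p*)·1.0000)/1.05=0.1786; Δ=(0.0000−1.0000)/(35.5407−30.2754)=-0.1899; B=V−Δ·S=6.4286
Node (3,2) S=38.6312: V=(p*·0.0000+(1−p*)·0.0000)/1.05=0.0000; Δ=(0.0000−0.0000)/(41.7217−35.5407)=0.0000; B=V−Δ·S=0.0000
Node (3,3) S=45.3496: V=(p*·0.0000+(1−p*)·0.0000)/1.05=0.0000; Δ=(0.0000−0.0000)/(48.9776−41.7217)=0.0000; B=V−Δ·S=0.0000
Node (2,0) S=30.4704: V=(p*·0.1786+(1−p*)·0.9524)/1.05=0.3082; Δ=(0.1786−0.9524)/(32.9080−28.0328)=-0.1587; B=V−Δ·S=5.1446
Node (2,1) S=35.7696: V=(p*·0.0000+(1−p*)·0.1786)/1.05=0.0319; Δ=(0.0000−0.1786)/(38.6312−32.9080)=-0.0312; B=V−Δ·S=1.1480
Node (2,2) S=41.9904: V=(p*·0.0000+(1−p*)·0.0000)/1.05=0.0000; Δ=(0.0000−0.0000)/(45.3496−38.6312)=0.0000; B=V−Δ·S=0.0000
Node (1,0) S=33.1200: V=(p*·0.0319+(1−p*)·0.3082)/1.05=0.0797; Δ=(0.0319−0.3082)/(35.7696−30.4704)=-0.0522; B=V−Δ·S=1.8070
Node (1,1) S=38.8800: V=(p*·0.0000+(1−p*)·0.0319)/1.05=0.0057; Δ=(0.0000−0.0319)/(41.9904−35.7696)=-0.0051; B=V−Δ·S=0.2050
Node (0,0) S=36.0000: V=(p*·0.0057+(1−p*)·0.0797)/1.05=0.0186; Δ=(0.0057−0.0797)/(38.8800−33.1200)=-0.0129; B=V−Δ·S=0.4813
Each (Δ,B) replicates both successor values, so the strategy is self-financing and V0 is arbitrage-free.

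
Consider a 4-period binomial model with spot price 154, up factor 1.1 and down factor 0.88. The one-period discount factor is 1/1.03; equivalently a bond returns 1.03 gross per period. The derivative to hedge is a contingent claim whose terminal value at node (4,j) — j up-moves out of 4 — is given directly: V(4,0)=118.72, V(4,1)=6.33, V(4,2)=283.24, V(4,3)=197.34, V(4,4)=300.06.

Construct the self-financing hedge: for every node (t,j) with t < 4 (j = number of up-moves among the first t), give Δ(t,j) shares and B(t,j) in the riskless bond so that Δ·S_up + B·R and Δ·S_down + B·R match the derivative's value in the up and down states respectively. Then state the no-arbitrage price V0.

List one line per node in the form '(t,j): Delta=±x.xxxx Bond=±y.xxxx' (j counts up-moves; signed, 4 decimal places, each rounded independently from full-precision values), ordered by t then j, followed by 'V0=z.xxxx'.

Since d<R<u, set p* = (R−d)/(u−d) = 0.6818; price each node as the discounted p*-expectation of its children.
At expiry t=4: V(4,0)=118.7200, V(4,1)=6.3300, V(4,2)=283.2400, V(4,3)=197.3400, V(4,4)=300.0600
(3,0): S=104.9467. Δ = (V_up−V_dn)/(S_up−S_dn) = (6.3300−118.7200)/(115.4414−92.3531) = -4.8678. V = [p*·6.3300 + (1−p*)·118.7200]/1.03 = 40.8645. B = V − Δ·S = 551.7282.
(3,1): S=131.1834. Δ = (V_up−V_dn)/(S_up−S_dn) = (283.2400−6.3300)/(144.3017−115.4414) = 9.5948. V = [p*·283.2400 + (1−p*)·6.3300]/1.03 = 189.4488. B = V − Δ·S = -1069.2330.
(3,2): S=163.9792. Δ = (V_up−V_dn)/(S_up−S_dn) = (197.3400−283.2400)/(180.3771−144.3017) = -2.3811. V = [p*·197.3400 + (1−p*)·283.2400]/1.03 = 218.1280. B = V − Δ·S = 608.5825.
(3,3): S=204.9740. Δ = (V_up−V_dn)/(S_up−S_dn) = (300.0600−197.3400)/(225.4714−180.3771) = 2.2779. V = [p*·300.0600 + (1−p*)·197.3400]/1.03 = 259.5887. B = V − Δ·S = -207.3204.
(2,0): S=119.2576. Δ = (V_up−V_dn)/(S_up−S_dn) = (189.4488−40.8645)/(131.1834−104.9467) = 5.6632. V = [p*·189.4488 + (1−p*)·40.8645]/1.03 = 138.0311. B = V − Δ·S = -537.3521.
(2,1): S=149.0720. Δ = (V_up−V_dn)/(S_up−S_dn) = (218.1280−189.4488)/(163.9792−131.1834) = 0.8745. V = [p*·218.1280 + (1−p*)·189.4488]/1.03 = 202.9153. B = V − Δ·S = 72.5555.
(2,2): S=186.3400. Δ = (V_up−V_dn)/(S_up−S_dn) = (259.5887−218.1280)/(204.9740−163.9792) = 1.0114. V = [p*·259.5887 + (1−p*)·218.1280]/1.03 = 239.2201. B = V − Δ·S = 50.7622.
(1,0): S=135.5200. Δ = (V_up−V_dn)/(S_up−S_dn) = (202.9153−138.0311)/(149.0720−119.2576) = 2.1763. V = [p*·202.9153 + (1−p*)·138.0311]/1.03 = 176.9615. B = V − Δ·S = -117.9670.
(1,1): S=169.4000. Δ = (V_up−V_dn)/(S_up−S_dn) = (239.2201−202.9153)/(186.3400−149.0720) = 0.9742. V = [p*·239.2201 + (1−p*)·202.9153]/1.03 = 221.0374. B = V − Δ·S = 56.0160.
(0,0): S=154.0000. Δ = (V_up−V_dn)/(S_up−S_dn) = (221.0374−176.9615)/(169.4000−135.5200) = 1.3009. V = [p*·221.0374 + (1−p*)·176.9615]/1.03 = 200.9838. B = V − Δ·S = 0.6386.
Self-financing check: at every node Δ·S+B equals the discounted successor values.

(0,0): Delta=1.3009 Bond=0.6386
(1,0): Delta=2.1763 Bond=-117.9670
(1,1): Delta=0.9742 Bond=56.0160
(2,0): Delta=5.6632 Bond=-537.3521
(2,1): Delta=0.8745 Bond=72.5555
(2,2): Delta=1.0114 Bond=50.7622
(3,0): Delta=-4.8678 Bond=551.7282
(3,1): Delta=9.5948 Bond=-1069.2330
(3,2): Delta=-2.3811 Bond=608.5825
(3,3): Delta=2.2779 Bond=-207.3204
V0=200.9838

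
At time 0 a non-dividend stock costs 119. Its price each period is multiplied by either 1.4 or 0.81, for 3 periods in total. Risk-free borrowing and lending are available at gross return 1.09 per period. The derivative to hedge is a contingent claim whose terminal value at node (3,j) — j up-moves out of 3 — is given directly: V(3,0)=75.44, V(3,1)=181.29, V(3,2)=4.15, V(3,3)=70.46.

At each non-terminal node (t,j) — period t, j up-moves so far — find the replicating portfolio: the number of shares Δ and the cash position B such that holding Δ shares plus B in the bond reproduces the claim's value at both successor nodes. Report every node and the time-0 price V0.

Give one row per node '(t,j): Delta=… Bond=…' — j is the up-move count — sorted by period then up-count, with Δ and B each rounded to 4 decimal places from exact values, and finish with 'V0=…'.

(0,0): Delta=-0.5297 Bond=133.4581
(1,0): Delta=-0.4590 Bond=138.6523
(1,1): Delta=-0.5750 Bond=153.0167
(2,0): Delta=2.2979 Bond=-64.1096
(2,1): Delta=-2.2249 Bond=389.4332
(2,2): Delta=0.4819 Bond=-79.7117
V0=70.4256

Under the risk-neutral measure, an up-move has probability p* = (R−d)/(u−d) = 0.4746 and values discount at R = 1.09.
Terminal values V(3,·): V(3,0)=75.4400, V(3,1)=181.2900, V(3,2)=4.1500, V(3,3)=70.4600
(2,0): S=78.0759. Δ = (V_up−V_dn)/(S_up−S_dn) = (181.2900−75.4400)/(109.3063−63.2415) = 2.2979. V = [p*·181.2900 + (1−p*)·75.4400]/1.09 = 115.2972. B = V − Δ·S = -64.1096.
(2,1): S=134.9460. Δ = (V_up−V_dn)/(S_up−S_dn) = (4.1500−181.2900)/(188.9244−109.3063) = -2.2249. V = [p*·4.1500 + (1−p*)·181.2900]/1.09 = 89.1959. B = V − Δ·S = 389.4332.
(2,2): S=233.2400. Δ = (V_up−V_dn)/(S_up−S_dn) = (70.4600−4.1500)/(326.5360−188.9244) = 0.4819. V = [p*·70.4600 + (1−p*)·4.1500]/1.09 = 32.6781. B = V − Δ·S = -79.7117.
(1,0): S=96.3900. Δ = (V_up−V_dn)/(S_up−S_dn) = (89.1959−115.2972)/(134.9460−78.0759) = -0.4590. V = [p*·89.1959 + (1−p*)·115.2972]/1.09 = 94.4130. B = V − Δ·S = 138.6523.
(1,1): S=166.6000. Δ = (V_up−V_dn)/(S_up−S_dn) = (32.6781−89.1959)/(233.2400−134.9460) = -0.5750. V = [p*·32.6781 + (1−p*)·89.1959]/1.09 = 57.2238. B = V − Δ·S = 153.0167.
(0,0): S=119.0000. Δ = (V_up−V_dn)/(S_up−S_dn) = (57.2238−94.4130)/(166.6000−96.3900) = -0.5297. V = [p*·57.2238 + (1−p*)·94.4130]/1.09 = 70.4256. B = V − Δ·S = 133.4581.
Each (Δ,B) replicates both successor values, so the strategy is self-financing and V0 is arbitrage-free.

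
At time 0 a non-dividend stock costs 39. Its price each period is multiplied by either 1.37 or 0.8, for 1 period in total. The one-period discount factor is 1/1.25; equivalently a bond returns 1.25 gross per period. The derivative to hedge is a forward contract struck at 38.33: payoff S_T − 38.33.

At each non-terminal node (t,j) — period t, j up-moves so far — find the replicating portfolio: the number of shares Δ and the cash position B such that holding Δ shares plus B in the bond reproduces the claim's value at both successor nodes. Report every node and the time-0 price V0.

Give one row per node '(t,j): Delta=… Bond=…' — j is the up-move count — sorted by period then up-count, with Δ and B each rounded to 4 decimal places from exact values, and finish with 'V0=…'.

(0,0): Delta=1.0000 Bond=-30.6640
V0=8.3360

Risk-neutral probability p* = (R−d)/(u−d) = (1.25−0.8)/(1.37−0.8) = 0.7895.
At expiry t=1: V(1,0)=-7.1300, V(1,1)=15.1000
Node (0,0) S=39.0000: V=(p*·15.1000+(1−p*)·-7.1300)/1.25=8.3360; Δ=(15.1000−-7.1300)/(53.4300−31.2000)=1.0000; B=V−Δ·S=-30.6640
Root portfolio cost Δ·39+B reproduces V0=8.3360.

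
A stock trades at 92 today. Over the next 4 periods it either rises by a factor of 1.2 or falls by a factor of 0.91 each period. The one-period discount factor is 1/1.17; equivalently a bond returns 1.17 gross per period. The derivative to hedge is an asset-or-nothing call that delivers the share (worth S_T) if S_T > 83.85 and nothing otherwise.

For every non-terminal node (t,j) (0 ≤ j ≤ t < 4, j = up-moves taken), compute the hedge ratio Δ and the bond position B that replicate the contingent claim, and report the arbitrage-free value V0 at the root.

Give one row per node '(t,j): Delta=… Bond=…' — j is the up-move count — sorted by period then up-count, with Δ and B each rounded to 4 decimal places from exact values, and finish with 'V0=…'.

The replicating-portfolio and risk-neutral prices coincide; use p* = (1.17−0.91)/(1.2−0.91) = 0.8966 for the latter.
Payoff layer (t=4): V(4,0)=0.0000, V(4,1)=0.0000, V(4,2)=109.7067, V(4,3)=144.6682, V(4,4)=190.7712
  t=3,j=0: stock 69.3285 → up 83.1942 (V=0.0000), down 63.0890 (V=0.0000). Price 0.0000; hedge Δ=0.0000, bond B=0.0000.
  t=3,j=1: stock 91.4222 → up 109.7067 (V=109.7067), down 83.1942 (V=0.0000). Price 84.0664; hedge Δ=4.1379, bond B=-294.2325.
  t=3,j=2: stock 120.5568 → up 144.6682 (V=144.6682), down 109.7067 (V=109.7067). Price 120.5568; hedge Δ=1.0000, bond B=0.0000.
  t=3,j=3: stock 158.9760 → up 190.7712 (V=190.7712), down 144.6682 (V=144.6682). Price 158.9760; hedge Δ=1.0000, bond B=0.0000.
  t=2,j=0: stock 76.1852 → up 91.4222 (V=84.0664), down 69.3285 (V=0.0000). Price 64.4187; hedge Δ=3.8050, bond B=-225.4655.
  t=2,j=1: stock 100.4640 → up 120.5568 (V=120.5568), down 91.4222 (V=84.0664). Price 99.8136; hedge Δ=1.2525, bond B=-26.0153.
  t=2,j=2: stock 132.4800 → up 158.9760 (V=158.9760), down 120.5568 (V=120.5568). Price 132.4800; hedge Δ=1.0000, bond B=0.0000.
  t=1,j=0: stock 83.7200 → up 100.4640 (V=99.8136), down 76.1852 (V=64.4187). Price 82.1813; hedge Δ=1.4579, bond B=-39.8701.
  t=1,j=1: stock 110.4000 → up 132.4800 (V=132.4800), down 100.4640 (V=99.8136). Price 110.3425; hedge Δ=1.0203, bond B=-2.3002.
  t=0,j=0: stock 92.0000 → up 110.4000 (V=110.3425), down 83.7200 (V=82.1813). Price 91.8199; hedge Δ=1.0555, bond B=-5.2878.
The time-0 hedge costs 91.8199, which is the no-arbitrage price.

(0,0): Delta=1.0555 Bond=-5.2878
(1,0): Delta=1.4579 Bond=-39.8701
(1,1): Delta=1.0203 Bond=-2.3002
(2,0): Delta=3.8050 Bond=-225.4655
(2,1): Delta=1.2525 Bond=-26.0153
(2,2): Delta=1.0000 Bond=0.0000
(3,0): Delta=0.0000 Bond=0.0000
(3,1): Delta=4.1379 Bond=-294.2325
(3,2): Delta=1.0000 Bond=0.0000
(3,3): Delta=1.0000 Bond=0.0000
V0=91.8199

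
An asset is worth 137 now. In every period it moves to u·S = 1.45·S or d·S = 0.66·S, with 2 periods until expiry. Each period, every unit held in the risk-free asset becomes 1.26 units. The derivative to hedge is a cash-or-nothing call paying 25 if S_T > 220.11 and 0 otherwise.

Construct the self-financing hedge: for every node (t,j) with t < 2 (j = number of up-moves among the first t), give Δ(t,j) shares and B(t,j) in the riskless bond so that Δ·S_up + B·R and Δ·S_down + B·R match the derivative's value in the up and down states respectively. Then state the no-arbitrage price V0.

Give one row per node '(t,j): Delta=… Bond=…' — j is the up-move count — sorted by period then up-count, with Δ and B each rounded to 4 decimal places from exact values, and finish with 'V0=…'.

No-arbitrage ⇒ martingale measure with p* = (R−d)/(u−d) = 0.7595.
At expiry t=2: V(2,0)=0.0000, V(2,1)=0.0000, V(2,2)=25.0000
(1,0): S=90.4200. Δ = (V_up−V_dn)/(S_up−S_dn) = (0.0000−0.0000)/(131.1090−59.6772) = 0.0000. V = [p*·0.0000 + (1−p*)·0.0000]/1.26 = 0.0000. B = V − Δ·S = 0.0000.
(1,1): S=198.6500. Δ = (V_up−V_dn)/(S_up−S_dn) = (25.0000−0.0000)/(288.0425−131.1090) = 0.1593. V = [p*·25.0000 + (1−p*)·0.0000]/1.26 = 15.0693. B = V − Δ·S = -16.5763.
(0,0): S=137.0000. Δ = (V_up−V_dn)/(S_up−S_dn) = (15.0693−0.0000)/(198.6500−90.4200) = 0.1392. V = [p*·15.0693 + (1−p*)·0.0000]/1.26 = 9.0834. B = V − Δ·S = -9.9917.
The time-0 hedge costs 9.0834, which is the no-arbitrage price.

(0,0): Delta=0.1392 Bond=-9.9917
(1,0): Delta=0.0000 Bond=0.0000
(1,1): Delta=0.1593 Bond=-16.5763
V0=9.0834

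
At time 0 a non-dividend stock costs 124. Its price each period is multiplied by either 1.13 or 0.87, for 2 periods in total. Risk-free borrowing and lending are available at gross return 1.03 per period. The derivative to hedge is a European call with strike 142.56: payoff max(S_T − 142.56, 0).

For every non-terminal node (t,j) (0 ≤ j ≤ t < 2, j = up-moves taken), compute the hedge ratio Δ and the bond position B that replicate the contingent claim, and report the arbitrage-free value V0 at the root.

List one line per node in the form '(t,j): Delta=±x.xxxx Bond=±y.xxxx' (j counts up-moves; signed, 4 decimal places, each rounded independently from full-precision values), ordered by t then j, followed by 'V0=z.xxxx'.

The replicating-portfolio and risk-neutral prices coincide; use p* = (1.03−0.87)/(1.13−0.87) = 0.6154 for the latter.
Payoff layer (t=2): V(2,0)=0.0000, V(2,1)=0.0000, V(2,2)=15.7756
(1,0): S=107.8800. Δ = (V_up−V_dn)/(S_up−S_dn) = (0.0000−0.0000)/(121.9044−93.8556) = 0.0000. V = [p*·0.0000 + (1−p*)·0.0000]/1.03 = 0.0000. B = V − Δ·S = 0.0000.
(1,1): S=140.1200. Δ = (V_up−V_dn)/(S_up−S_dn) = (15.7756−0.0000)/(158.3356−121.9044) = 0.4330. V = [p*·15.7756 + (1−p*)·0.0000]/1.03 = 9.4253. B = V − Δ·S = -51.2501.
(0,0): S=124.0000. Δ = (V_up−V_dn)/(S_up−S_dn) = (9.4253−0.0000)/(140.1200−107.8800) = 0.2923. V = [p*·9.4253 + (1−p*)·0.0000]/1.03 = 5.6312. B = V − Δ·S = -30.6199.
Self-financing check: at every node Δ·S+B equals the discounted successor values.

(0,0): Delta=0.2923 Bond=-30.6199
(1,0): Delta=0.0000 Bond=0.0000
(1,1): Delta=0.4330 Bond=-51.2501
V0=5.6312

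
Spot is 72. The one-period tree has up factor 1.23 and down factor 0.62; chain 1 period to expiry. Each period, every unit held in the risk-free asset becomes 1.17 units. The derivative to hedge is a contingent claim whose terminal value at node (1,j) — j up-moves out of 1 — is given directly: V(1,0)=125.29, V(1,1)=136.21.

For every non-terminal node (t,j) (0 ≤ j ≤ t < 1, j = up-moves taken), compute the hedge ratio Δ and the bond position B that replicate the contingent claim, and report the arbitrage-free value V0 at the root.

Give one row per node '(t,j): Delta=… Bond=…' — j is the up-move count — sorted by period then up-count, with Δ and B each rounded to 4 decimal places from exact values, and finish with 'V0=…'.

(0,0): Delta=0.2486 Bond=97.5991
V0=115.5008

Under the risk-neutral measure, an up-move has probability p* = (R−d)/(u−d) = 0.9016 and values discount at R = 1.17.
Payoff layer (t=1): V(1,0)=125.2900, V(1,1)=136.2100
  t=0,j=0: stock 72.0000 → up 88.5600 (V=136.2100), down 44.6400 (V=125.2900). Price 115.5008; hedge Δ=0.2486, bond B=97.5991.
The time-0 hedge costs 115.5008, which is the no-arbitrage price.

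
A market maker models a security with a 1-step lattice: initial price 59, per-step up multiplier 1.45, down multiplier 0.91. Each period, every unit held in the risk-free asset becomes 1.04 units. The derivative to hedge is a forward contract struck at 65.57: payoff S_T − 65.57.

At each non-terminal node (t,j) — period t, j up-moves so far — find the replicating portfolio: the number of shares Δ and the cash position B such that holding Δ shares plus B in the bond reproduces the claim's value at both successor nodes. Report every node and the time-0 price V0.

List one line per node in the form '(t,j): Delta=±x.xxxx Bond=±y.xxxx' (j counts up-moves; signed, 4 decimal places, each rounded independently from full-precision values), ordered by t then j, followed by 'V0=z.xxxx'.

(0,0): Delta=1.0000 Bond=-63.0481
V0=-4.0481

No-arbitrage ⇒ martingale measure with p* = (R−d)/(u−d) = 0.2407.
Terminal values V(1,·): V(1,0)=-11.8800, V(1,1)=19.9800
Node (0,0) S=59.0000: V=(p*·19.9800+(1−p*)·-11.8800)/1.04=-4.0481; Δ=(19.9800−-11.8800)/(85.5500−53.6900)=1.0000; B=V−Δ·S=-63.0481
The time-0 hedge costs -4.0481, which is the no-arbitrage price.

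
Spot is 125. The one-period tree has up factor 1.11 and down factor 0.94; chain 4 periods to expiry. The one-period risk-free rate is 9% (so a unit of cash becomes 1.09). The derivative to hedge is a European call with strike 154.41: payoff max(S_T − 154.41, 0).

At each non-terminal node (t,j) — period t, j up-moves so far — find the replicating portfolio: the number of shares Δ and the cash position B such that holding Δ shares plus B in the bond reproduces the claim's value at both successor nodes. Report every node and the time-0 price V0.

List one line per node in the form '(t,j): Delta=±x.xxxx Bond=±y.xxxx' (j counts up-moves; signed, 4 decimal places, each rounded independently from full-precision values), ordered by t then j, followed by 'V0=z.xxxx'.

(0,0): Delta=0.7882 Bond=-81.9111
(1,0): Delta=0.2062 Bond=-20.8979
(1,1): Delta=0.8540 Bond=-98.4011
(2,0): Delta=0.0000 Bond=0.0000
(2,1): Delta=0.2295 Bond=-25.8159
(2,2): Delta=0.9245 Bond=-118.1161
(3,0): Delta=0.0000 Bond=0.0000
(3,1): Delta=0.0000 Bond=0.0000
(3,2): Delta=0.2554 Bond=-31.8912
(3,3): Delta=1.0000 Bond=-141.6606
V0=16.6186

No-arbitrage ⇒ martingale measure with p* = (R−d)/(u−d) = 0.8824.
At expiry t=4: V(4,0)=0.0000, V(4,1)=0.0000, V(4,2)=0.0000, V(4,3)=6.2866, V(4,4)=35.3488
Node (3,0) S=103.8230: V=(p*·0.0000+(1−p*)·0.0000)/1.09=0.0000; Δ=(0.0000−0.0000)/(115.2435−97.5936)=0.0000; B=V−Δ·S=0.0000
Node (3,1) S=122.5995: V=(p*·0.0000+(1−p*)·0.0000)/1.09=0.0000; Δ=(0.0000−0.0000)/(136.0854−115.2435)=0.0000; B=V−Δ·S=0.0000
Node (3,2) S=144.7717: V=(p*·6.2866+(1−p*)·0.0000)/1.09=5.0890; Δ=(6.2866−0.0000)/(160.6966−136.0854)=0.2554; B=V−Δ·S=-31.8912
Node (3,3) S=170.9539: V=(p*·35.3488+(1−p*)·6.2866)/1.09=29.2933; Δ=(35.3488−6.2866)/(189.7588−160.6966)=1.0000; B=V−Δ·S=-141.6606
Node (2,0) S=110.4500: V=(p*·0.0000+(1−p*)·0.0000)/1.09=0.0000; Δ=(0.0000−0.0000)/(122.5995−103.8230)=0.0000; B=V−Δ·S=0.0000
Node (2,1) S=130.4250: V=(p*·5.0890+(1−p*)·0.0000)/1.09=4.1196; Δ=(5.0890−0.0000)/(144.7717−122.5995)=0.2295; B=V−Δ·S=-25.8159
Node (2,2) S=154.0125: V=(p*·29.2933+(1−p*)·5.0890)/1.09=24.2622; Δ=(29.2933−5.0890)/(170.9539−144.7717)=0.9245; B=V−Δ·S=-118.1161
Node (1,0) S=117.5000: V=(p*·4.1196+(1−p*)·0.0000)/1.09=3.3348; Δ=(4.1196−0.0000)/(130.4250−110.4500)=0.2062; B=V−Δ·S=-20.8979
Node (1,1) S=138.7500: V=(p*·24.2622+(1−p*)·4.1196)/1.09=20.0848; Δ=(24.2622−4.1196)/(154.0125−130.4250)=0.8540; B=V−Δ·S=-98.4011
Node (0,0) S=125.0000: V=(p*·20.0848+(1−p*)·3.3348)/1.09=16.6186; Δ=(20.0848−3.3348)/(138.7500−117.5000)=0.7882; B=V−Δ·S=-81.9111
Check: Δ(0,0)·S0 + B(0,0) = 16.6186 = V0.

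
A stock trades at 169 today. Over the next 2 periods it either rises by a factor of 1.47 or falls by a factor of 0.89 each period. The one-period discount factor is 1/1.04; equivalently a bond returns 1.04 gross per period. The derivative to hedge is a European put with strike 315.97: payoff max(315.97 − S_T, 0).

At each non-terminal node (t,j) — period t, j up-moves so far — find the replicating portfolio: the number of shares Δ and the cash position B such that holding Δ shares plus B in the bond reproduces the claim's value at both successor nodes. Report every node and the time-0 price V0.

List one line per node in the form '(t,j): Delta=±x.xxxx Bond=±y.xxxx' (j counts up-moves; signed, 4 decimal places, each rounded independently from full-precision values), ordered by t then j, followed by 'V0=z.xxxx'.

Under the risk-neutral measure, an up-move has probability p* = (R−d)/(u−d) = 0.2586 and values discount at R = 1.04.
At expiry t=2: V(2,0)=182.1051, V(2,1)=94.8673, V(2,2)=0.0000
(1,0): S=150.4100. Δ = (V_up−V_dn)/(S_up−S_dn) = (94.8673−182.1051)/(221.1027−133.8649) = -1.0000. V = [p*·94.8673 + (1−p*)·182.1051]/1.04 = 153.4073. B = V − Δ·S = 303.8173.
(1,1): S=248.4300. Δ = (V_up−V_dn)/(S_up−S_dn) = (0.0000−94.8673)/(365.1921−221.1027) = -0.6584. V = [p*·0.0000 + (1−p*)·94.8673]/1.04 = 67.6276. B = V − Δ·S = 231.1919.
(0,0): S=169.0000. Δ = (V_up−V_dn)/(S_up−S_dn) = (67.6276−153.4073)/(248.4300−150.4100) = -0.8751. V = [p*·67.6276 + (1−p*)·153.4073]/1.04 = 126.1759. B = V − Δ·S = 274.0720.
Self-financing check: at every node Δ·S+B equals the discounted successor values.

(0,0): Delta=-0.8751 Bond=274.0720
(1,0): Delta=-1.0000 Bond=303.8173
(1,1): Delta=-0.6584 Bond=231.1919
V0=126.1759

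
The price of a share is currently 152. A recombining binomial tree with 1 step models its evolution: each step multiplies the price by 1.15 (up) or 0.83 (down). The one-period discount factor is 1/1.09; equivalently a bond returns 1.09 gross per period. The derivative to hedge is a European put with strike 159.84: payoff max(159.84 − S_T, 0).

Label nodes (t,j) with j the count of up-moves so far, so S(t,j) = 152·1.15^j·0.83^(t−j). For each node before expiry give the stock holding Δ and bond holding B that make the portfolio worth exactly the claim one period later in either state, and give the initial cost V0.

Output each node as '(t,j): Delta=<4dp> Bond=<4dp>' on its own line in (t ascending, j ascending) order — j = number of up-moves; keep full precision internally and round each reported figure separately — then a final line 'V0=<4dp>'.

(0,0): Delta=-0.6924 Bond=111.0436
V0=5.7936

Under the risk-neutral measure, an up-move has probability p* = (R−d)/(u−d) = 0.8125 and values discount at R = 1.09.
Terminal values V(1,·): V(1,0)=33.6800, V(1,1)=0.0000
Node (0,0) S=152.0000: V=(p*·0.0000+(1−p*)·33.6800)/1.09=5.7936; Δ=(0.0000−33.6800)/(174.8000−126.1600)=-0.6924; B=V−Δ·S=111.0436
Root portfolio cost Δ·152+B reproduces V0=5.7936.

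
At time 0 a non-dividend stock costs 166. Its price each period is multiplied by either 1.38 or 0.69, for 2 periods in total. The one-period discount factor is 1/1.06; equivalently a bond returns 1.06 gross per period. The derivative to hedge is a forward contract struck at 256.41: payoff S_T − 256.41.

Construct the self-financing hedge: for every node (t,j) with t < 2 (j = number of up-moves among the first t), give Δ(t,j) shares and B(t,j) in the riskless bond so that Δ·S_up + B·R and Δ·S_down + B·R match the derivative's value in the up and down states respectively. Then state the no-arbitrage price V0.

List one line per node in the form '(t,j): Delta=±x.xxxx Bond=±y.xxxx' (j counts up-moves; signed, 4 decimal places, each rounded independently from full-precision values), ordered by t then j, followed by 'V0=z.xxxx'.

(0,0): Delta=1.0000 Bond=-228.2040
(1,0): Delta=1.0000 Bond=-241.8962
(1,1): Delta=1.0000 Bond=-241.8962
V0=-62.2040

Risk-neutral probability p* = (R−d)/(u−d) = (1.06−0.69)/(1.38−0.69) = 0.5362.
Payoff layer (t=2): V(2,0)=-177.3774, V(2,1)=-98.3448, V(2,2)=59.7204
Node (1,0) S=114.5400: V=(p*·-98.3448+(1−p*)·-177.3774)/1.06=-127.3562; Δ=(-98.3448−-177.3774)/(158.0652−79.0326)=1.0000; B=V−Δ·S=-241.8962
Node (1,1) S=229.0800: V=(p*·59.7204+(1−p*)·-98.3448)/1.06=-12.8162; Δ=(59.7204−-98.3448)/(316.1304−158.0652)=1.0000; B=V−Δ·S=-241.8962
Node (0,0) S=166.0000: V=(p*·-12.8162+(1−p*)·-127.3562)/1.06=-62.2040; Δ=(-12.8162−-127.3562)/(229.0800−114.5400)=1.0000; B=V−Δ·S=-228.2040
Check: Δ(0,0)·S0 + B(0,0) = -62.2040 = V0.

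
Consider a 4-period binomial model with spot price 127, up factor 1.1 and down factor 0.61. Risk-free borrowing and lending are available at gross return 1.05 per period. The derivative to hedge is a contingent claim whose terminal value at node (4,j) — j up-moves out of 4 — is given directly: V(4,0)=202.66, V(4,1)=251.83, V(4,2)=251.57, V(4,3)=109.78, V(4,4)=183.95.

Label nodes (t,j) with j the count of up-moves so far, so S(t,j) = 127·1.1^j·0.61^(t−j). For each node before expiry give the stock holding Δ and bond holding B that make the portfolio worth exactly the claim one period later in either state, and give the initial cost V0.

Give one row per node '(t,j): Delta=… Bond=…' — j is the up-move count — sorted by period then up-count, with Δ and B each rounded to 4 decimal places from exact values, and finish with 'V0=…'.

(0,0): Delta=0.2603 Bond=103.2667
(1,0): Delta=-2.7207 Bond=339.3664
(1,1): Delta=0.4481 Bond=82.1873
(2,0): Delta=0.1968 Bond=218.4646
(2,1): Delta=-2.9046 Bond=372.0018
(2,2): Delta=0.6594 Bond=53.8302
(3,0): Delta=3.4811 Bond=134.7127
(3,1): Delta=-0.0102 Bond=240.1464
(3,2): Delta=-3.0870 Bond=407.6991
(3,3): Delta=0.8955 Bond=16.6152
V0=136.3200

The replicating-portfolio and risk-neutral prices coincide; use p* = (1.05−0.61)/(1.1−0.61) = 0.8980 for the latter.
Terminal values V(4,·): V(4,0)=202.6600, V(4,1)=251.8300, V(4,2)=251.5700, V(4,3)=109.7800, V(4,4)=183.9500
Node (3,0) S=28.8266: V=(p*·251.8300+(1−p*)·202.6600)/1.05=235.0597; Δ=(251.8300−202.6600)/(31.7092−17.5842)=3.4811; B=V−Δ·S=134.7127
Node (3,1) S=51.9824: V=(p*·251.5700+(1−p*)·251.8300)/1.05=239.6157; Δ=(251.5700−251.8300)/(57.1806−31.7092)=-0.0102; B=V−Δ·S=240.1464
Node (3,2) S=93.7387: V=(p*·109.7800+(1−p*)·251.5700)/1.05=118.3318; Δ=(109.7800−251.5700)/(103.1126−57.1806)=-3.0870; B=V−Δ·S=407.6991
Node (3,3) S=169.0370: V=(p*·183.9500+(1−p*)·109.7800)/1.05=167.9825; Δ=(183.9500−109.7800)/(185.9407−103.1126)=0.8955; B=V−Δ·S=16.6152
Node (2,0) S=47.2567: V=(p*·239.6157+(1−p*)·235.0597)/1.05=227.7627; Δ=(239.6157−235.0597)/(51.9824−28.8266)=0.1968; B=V−Δ·S=218.4646
Node (2,1) S=85.2170: V=(p*·118.3318+(1−p*)·239.6157)/1.05=124.4835; Δ=(118.3318−239.6157)/(93.7387−51.9824)=-2.9046; B=V−Δ·S=372.0018
Node (2,2) S=153.6700: V=(p*·167.9825+(1−p*)·118.3318)/1.05=155.1582; Δ=(167.9825−118.3318)/(169.0370−93.7387)=0.6594; B=V−Δ·S=53.8302
Node (1,0) S=77.4700: V=(p*·124.4835+(1−p*)·227.7627)/1.05=128.5926; Δ=(124.4835−227.7627)/(85.2170−47.2567)=-2.7207; B=V−Δ·S=339.3664
Node (1,1) S=139.7000: V=(p*·155.1582+(1−p*)·124.4835)/1.05=144.7887; Δ=(155.1582−124.4835)/(153.6700−85.2170)=0.4481; B=V−Δ·S=82.1873
Node (0,0) S=127.0000: V=(p*·144.7887+(1−p*)·128.5926)/1.05=136.3200; Δ=(144.7887−128.5926)/(139.7000−77.4700)=0.2603; B=V−Δ·S=103.2667
Self-financing check: at every node Δ·S+B equals the discounted successor values.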